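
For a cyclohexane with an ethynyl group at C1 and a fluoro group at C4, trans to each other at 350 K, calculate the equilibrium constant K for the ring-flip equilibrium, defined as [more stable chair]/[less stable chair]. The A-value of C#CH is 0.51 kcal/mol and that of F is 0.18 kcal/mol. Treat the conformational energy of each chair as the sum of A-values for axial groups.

C1 and C4 have opposite parity, so for the trans isomer the two substituents are e,e in one chair and a,a in the other.
Chair I (ethynyl axial, fluoro axial): E = 0.69 kcal/mol; chair II (ethynyl equatorial, fluoro equatorial): E = 0.00 kcal/mol.
ΔG = 0.69 kcal/mol between the two chairs.
K = exp(ΔG/RT) with R = 1.987×10⁻³ kcal mol⁻¹ K⁻¹ and T = 350 K gives K ≈ 2.7.

K ≈ 2.70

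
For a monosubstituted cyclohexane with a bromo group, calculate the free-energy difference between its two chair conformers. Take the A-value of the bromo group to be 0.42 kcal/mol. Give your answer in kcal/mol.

A monosubstituted cyclohexane has one chair with the bromo group axial (E = A = 0.42 kcal/mol) and one with it equatorial (E = 0).
ΔE = 0.42 − 0 = 0.42 kcal/mol.

0.42 kcal/mol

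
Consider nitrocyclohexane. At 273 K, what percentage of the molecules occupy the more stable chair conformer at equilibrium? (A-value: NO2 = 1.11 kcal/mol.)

88.6%

One chair has the nitro group axial (E = 1.11 kcal/mol) and the other has it equatorial (E = 0).
ΔG = 1.11 kcal/mol between the two chairs.
K = exp(ΔG/RT) with R = 1.987×10⁻³ kcal mol⁻¹ K⁻¹ and T = 273 K gives K ≈ 7.74.
Fraction in the lower-energy chair = K/(K+1) = 88.6%.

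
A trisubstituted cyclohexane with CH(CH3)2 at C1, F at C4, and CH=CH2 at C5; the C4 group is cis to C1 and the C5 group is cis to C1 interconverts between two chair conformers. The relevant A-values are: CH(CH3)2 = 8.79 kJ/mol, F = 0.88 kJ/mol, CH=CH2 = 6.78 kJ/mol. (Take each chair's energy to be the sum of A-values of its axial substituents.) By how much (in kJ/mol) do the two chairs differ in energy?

Chair I (isopropyl axial, fluoro equatorial, vinyl axial): E = 15.57 kJ/mol.
Chair II (isopropyl equatorial, fluoro axial, vinyl equatorial): E = 0.88 kJ/mol.
ΔE = 15.57 − 0.88 = 14.69 kJ/mol; chair II is more stable.

14.69 kJ/mol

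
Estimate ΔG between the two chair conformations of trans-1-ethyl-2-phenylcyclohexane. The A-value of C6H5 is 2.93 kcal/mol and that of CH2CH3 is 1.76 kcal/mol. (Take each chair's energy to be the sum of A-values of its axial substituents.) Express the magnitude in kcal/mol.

C1 and C2 have opposite parity, so for the trans isomer the two substituents are e,e in one chair and a,a in the other.
Chair I (phenyl axial, ethyl axial): E = 4.69 kcal/mol.
Chair II (phenyl equatorial, ethyl equatorial): E = 0.00 kcal/mol.
ΔE = 4.69 − 0.00 = 4.69 kcal/mol; chair II is more stable.

4.69 kcal/mol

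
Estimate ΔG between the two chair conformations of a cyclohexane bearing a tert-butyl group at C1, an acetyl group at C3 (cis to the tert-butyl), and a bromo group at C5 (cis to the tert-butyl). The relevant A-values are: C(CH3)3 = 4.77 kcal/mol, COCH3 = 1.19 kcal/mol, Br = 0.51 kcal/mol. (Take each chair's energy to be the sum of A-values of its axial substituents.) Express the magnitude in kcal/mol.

Chair I (tert-butyl axial, acetyl axial, bromo axial): E = 6.47 kcal/mol.
Chair II (tert-butyl equatorial, acetyl equatorial, bromo equatorial): E = 0.00 kcal/mol.
ΔE = 6.47 − 0.00 = 6.47 kcal/mol; chair II is more stable.

6.47 kcal/mol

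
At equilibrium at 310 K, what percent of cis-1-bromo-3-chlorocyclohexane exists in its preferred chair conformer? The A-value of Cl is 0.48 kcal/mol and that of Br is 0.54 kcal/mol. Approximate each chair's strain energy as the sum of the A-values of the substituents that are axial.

C1 and C3 have the same parity, so for the cis isomer the two substituents are e,e in one chair and a,a in the other.
Chair I (chloro axial, bromo axial): E = 1.02 kcal/mol; chair II (chloro equatorial, bromo equatorial): E = 0.00 kcal/mol.
ΔG = 1.02 kcal/mol between the two chairs.
K = exp(ΔG/RT) with R = 1.987×10⁻³ kcal mol⁻¹ K⁻¹ and T = 310 K gives K ≈ 5.24.
Fraction in the lower-energy chair = K/(K+1) = 84.0%.

84.0%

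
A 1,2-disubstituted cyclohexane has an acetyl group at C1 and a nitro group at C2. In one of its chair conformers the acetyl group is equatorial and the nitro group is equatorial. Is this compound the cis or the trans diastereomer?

trans

C1 and C2 have opposite parity, so their axial bonds point in opposite directions.
With opposite-parity carbons, two substituents on the same face are one axial and one equatorial; opposite faces give both axial or both equatorial.
Here the groups are equatorial/equatorial → opposite face → trans.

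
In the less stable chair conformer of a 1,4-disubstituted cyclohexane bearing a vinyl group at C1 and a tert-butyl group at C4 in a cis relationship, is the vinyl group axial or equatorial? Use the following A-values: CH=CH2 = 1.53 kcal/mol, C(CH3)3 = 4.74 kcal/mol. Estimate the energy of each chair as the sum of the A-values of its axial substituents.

C1 and C4 have opposite parity, so for the cis isomer the two substituents are one axial and one equatorial in each chair.
Chair I (vinyl axial, tert-butyl equatorial): E = 1.53 kcal/mol.
Chair II (vinyl equatorial, tert-butyl axial): E = 4.74 kcal/mol.
Chair II is the less stable (higher-energy) conformer, and in that chair the vinyl group is equatorial.

equatorial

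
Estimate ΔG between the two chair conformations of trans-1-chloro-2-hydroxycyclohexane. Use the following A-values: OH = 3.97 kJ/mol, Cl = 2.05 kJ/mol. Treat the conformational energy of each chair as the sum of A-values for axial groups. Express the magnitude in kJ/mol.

C1 and C2 have opposite parity, so for the trans isomer the two substituents are e,e in one chair and a,a in the other.
Chair I (hydroxyl axial, chloro axial): E = 6.02 kJ/mol.
Chair II (hydroxyl equatorial, chloro equatorial): E = 0.00 kJ/mol.
ΔE = 6.02 − 0.00 = 6.02 kJ/mol; chair II is more stable.

6.02 kJ/mol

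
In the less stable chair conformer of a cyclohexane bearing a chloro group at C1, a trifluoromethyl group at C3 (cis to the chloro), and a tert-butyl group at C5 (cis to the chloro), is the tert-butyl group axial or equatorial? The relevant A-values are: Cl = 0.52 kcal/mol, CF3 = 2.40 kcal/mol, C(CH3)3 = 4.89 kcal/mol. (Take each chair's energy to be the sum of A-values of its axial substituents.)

axial

Chair I (chloro axial, trifluoromethyl axial, tert-butyl axial): E = 7.81 kcal/mol.
Chair II (chloro equatorial, trifluoromethyl equatorial, tert-butyl equatorial): E = 0.00 kcal/mol.
Chair I is the less stable (higher-energy) conformer, and in that chair the tert-butyl group is axial.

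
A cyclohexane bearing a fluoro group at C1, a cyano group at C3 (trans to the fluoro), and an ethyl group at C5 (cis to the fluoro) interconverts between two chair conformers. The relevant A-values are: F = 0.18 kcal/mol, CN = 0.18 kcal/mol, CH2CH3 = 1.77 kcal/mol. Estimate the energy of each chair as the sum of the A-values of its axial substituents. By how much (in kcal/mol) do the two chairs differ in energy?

1.77 kcal/mol

Chair I (fluoro axial, cyano equatorial, ethyl axial): E = 1.95 kcal/mol.
Chair II (fluoro equatorial, cyano axial, ethyl equatorial): E = 0.18 kcal/mol.
ΔE = 1.95 − 0.18 = 1.77 kcal/mol; chair II is more stable.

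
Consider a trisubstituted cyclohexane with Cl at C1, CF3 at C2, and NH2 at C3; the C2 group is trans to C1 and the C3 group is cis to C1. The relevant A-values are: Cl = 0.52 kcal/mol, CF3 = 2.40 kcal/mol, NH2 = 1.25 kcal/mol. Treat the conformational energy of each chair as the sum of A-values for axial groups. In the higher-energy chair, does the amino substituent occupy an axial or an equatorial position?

axial

Chair I (chloro axial, trifluoromethyl axial, amino axial): E = 4.17 kcal/mol.
Chair II (chloro equatorial, trifluoromethyl equatorial, amino equatorial): E = 0.00 kcal/mol.
Chair I is the less stable (higher-energy) conformer, and in that chair the amino group is axial.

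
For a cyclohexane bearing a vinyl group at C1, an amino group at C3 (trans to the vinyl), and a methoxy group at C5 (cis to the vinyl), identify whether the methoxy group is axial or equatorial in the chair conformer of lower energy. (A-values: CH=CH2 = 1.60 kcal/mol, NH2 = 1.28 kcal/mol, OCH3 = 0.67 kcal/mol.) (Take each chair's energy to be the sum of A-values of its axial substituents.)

equatorial

Chair I (vinyl axial, amino equatorial, methoxy axial): E = 2.27 kcal/mol.
Chair II (vinyl equatorial, amino axial, methoxy equatorial): E = 1.28 kcal/mol.
Chair II is the more stable (lower-energy) conformer, and in that chair the methoxy group is equatorial.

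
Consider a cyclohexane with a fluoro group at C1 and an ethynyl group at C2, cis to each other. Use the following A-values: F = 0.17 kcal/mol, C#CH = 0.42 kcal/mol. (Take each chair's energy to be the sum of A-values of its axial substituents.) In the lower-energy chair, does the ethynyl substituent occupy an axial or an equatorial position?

C1 and C2 have opposite parity, so for the cis isomer the two substituents are one axial and one equatorial in each chair.
Chair I (fluoro axial, ethynyl equatorial): E = 0.17 kcal/mol.
Chair II (fluoro equatorial, ethynyl axial): E = 0.42 kcal/mol.
Chair I is the more stable (lower-energy) conformer, and in that chair the ethynyl group is equatorial.

equatorial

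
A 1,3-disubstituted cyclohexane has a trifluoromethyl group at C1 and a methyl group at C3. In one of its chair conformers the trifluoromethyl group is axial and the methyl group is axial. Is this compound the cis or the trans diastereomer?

C1 and C3 have the same parity, so their axial bonds point in the same direction.
With same-parity carbons, two substituents on the same face are both axial or both equatorial; opposite faces give one of each.
Here the groups are axial/axial → same face → cis.

cis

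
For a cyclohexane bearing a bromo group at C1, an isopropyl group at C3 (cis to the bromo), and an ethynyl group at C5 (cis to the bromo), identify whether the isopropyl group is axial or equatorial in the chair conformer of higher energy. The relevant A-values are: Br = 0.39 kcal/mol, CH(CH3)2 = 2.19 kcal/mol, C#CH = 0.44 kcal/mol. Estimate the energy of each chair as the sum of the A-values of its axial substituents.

Chair I (bromo axial, isopropyl axial, ethynyl axial): E = 3.02 kcal/mol.
Chair II (bromo equatorial, isopropyl equatorial, ethynyl equatorial): E = 0.00 kcal/mol.
Chair I is the less stable (higher-energy) conformer, and in that chair the isopropyl group is axial.

axial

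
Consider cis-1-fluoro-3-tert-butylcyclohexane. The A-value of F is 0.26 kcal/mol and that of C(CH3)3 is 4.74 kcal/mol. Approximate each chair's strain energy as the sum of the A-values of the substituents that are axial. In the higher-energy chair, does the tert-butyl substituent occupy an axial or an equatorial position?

C1 and C3 have the same parity, so for the cis isomer the two substituents are e,e in one chair and a,a in the other.
Chair I (fluoro axial, tert-butyl axial): E = 5.00 kcal/mol.
Chair II (fluoro equatorial, tert-butyl equatorial): E = 0.00 kcal/mol.
Chair I is the less stable (higher-energy) conformer, and in that chair the tert-butyl group is axial.

axial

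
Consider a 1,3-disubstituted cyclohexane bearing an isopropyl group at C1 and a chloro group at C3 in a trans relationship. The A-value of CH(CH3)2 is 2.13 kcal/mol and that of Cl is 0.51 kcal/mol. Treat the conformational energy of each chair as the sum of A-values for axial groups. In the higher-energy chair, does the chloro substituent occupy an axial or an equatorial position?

equatorial

C1 and C3 have the same parity, so for the trans isomer the two substituents are one axial and one equatorial in each chair.
Chair I (isopropyl axial, chloro equatorial): E = 2.13 kcal/mol.
Chair II (isopropyl equatorial, chloro axial): E = 0.51 kcal/mol.
Chair I is the less stable (higher-energy) conformer, and in that chair the chloro group is equatorial.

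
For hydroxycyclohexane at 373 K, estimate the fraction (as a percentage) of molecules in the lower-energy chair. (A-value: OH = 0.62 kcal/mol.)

69.8%

One chair has the hydroxyl group axial (E = 0.62 kcal/mol) and the other has it equatorial (E = 0).
ΔG = 0.62 kcal/mol between the two chairs.
K = exp(ΔG/RT) with R = 1.987×10⁻³ kcal mol⁻¹ K⁻¹ and T = 373 K gives K ≈ 2.31.
Fraction in the lower-energy chair = K/(K+1) = 69.8%.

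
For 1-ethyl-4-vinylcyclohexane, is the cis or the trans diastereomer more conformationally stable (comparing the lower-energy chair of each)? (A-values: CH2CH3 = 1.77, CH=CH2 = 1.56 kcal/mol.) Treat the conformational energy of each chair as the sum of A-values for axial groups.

trans

At 1,4 positions (parity opposite): cis → (a,e or e,a); trans → (e,e or a,a).
Best chair for cis: E = 1.56 kcal/mol; best chair for trans: E = 0.00 kcal/mol.
The trans isomer is lower by 1.56 kcal/mol.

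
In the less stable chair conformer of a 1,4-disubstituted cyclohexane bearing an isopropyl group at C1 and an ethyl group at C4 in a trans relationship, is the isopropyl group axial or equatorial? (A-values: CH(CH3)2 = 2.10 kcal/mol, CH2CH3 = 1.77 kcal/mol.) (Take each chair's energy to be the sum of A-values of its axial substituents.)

axial

C1 and C4 have opposite parity, so for the trans isomer the two substituents are e,e in one chair and a,a in the other.
Chair I (isopropyl axial, ethyl axial): E = 3.87 kcal/mol.
Chair II (isopropyl equatorial, ethyl equatorial): E = 0.00 kcal/mol.
Chair I is the less stable (higher-energy) conformer, and in that chair the isopropyl group is axial.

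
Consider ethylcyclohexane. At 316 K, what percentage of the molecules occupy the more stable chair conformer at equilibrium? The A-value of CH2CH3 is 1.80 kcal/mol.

94.6%

One chair has the ethyl group axial (E = 1.80 kcal/mol) and the other has it equatorial (E = 0).
ΔG = 1.80 kcal/mol between the two chairs.
K = exp(ΔG/RT) with R = 1.987×10⁻³ kcal mol⁻¹ K⁻¹ and T = 316 K gives K ≈ 17.6.
Fraction in the lower-energy chair = K/(K+1) = 94.6%.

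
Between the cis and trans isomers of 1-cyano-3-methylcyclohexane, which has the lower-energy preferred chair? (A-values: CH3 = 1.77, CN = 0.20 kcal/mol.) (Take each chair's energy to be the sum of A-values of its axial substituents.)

At 1,3 positions (parity same): cis → (e,e or a,a); trans → (a,e or e,a).
Best chair for cis: E = 0.00 kcal/mol; best chair for trans: E = 0.20 kcal/mol.
The cis isomer is lower by 0.20 kcal/mol.

cis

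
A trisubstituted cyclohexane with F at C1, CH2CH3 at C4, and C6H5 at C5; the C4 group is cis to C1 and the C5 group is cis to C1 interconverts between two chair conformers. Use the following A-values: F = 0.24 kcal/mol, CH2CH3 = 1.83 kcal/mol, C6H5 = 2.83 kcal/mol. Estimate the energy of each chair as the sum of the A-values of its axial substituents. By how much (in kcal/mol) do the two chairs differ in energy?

1.24 kcal/mol

Chair I (fluoro axial, ethyl equatorial, phenyl axial): E = 3.07 kcal/mol.
Chair II (fluoro equatorial, ethyl axial, phenyl equatorial): E = 1.83 kcal/mol.
ΔE = 3.07 − 1.83 = 1.24 kcal/mol; chair II is more stable.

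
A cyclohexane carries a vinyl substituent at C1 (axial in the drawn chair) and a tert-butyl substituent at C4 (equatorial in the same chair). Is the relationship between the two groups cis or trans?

C1 and C4 have opposite parity, so their axial bonds point in opposite directions.
With opposite-parity carbons, two substituents on the same face are one axial and one equatorial; opposite faces give both axial or both equatorial.
Here the groups are axial/equatorial → same face → cis.

cis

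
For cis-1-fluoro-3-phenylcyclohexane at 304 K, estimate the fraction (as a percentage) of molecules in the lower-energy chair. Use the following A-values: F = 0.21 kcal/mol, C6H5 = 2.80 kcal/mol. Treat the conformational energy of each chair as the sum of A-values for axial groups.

99.3%

C1 and C3 have the same parity, so for the cis isomer the two substituents are e,e in one chair and a,a in the other.
Chair I (fluoro axial, phenyl axial): E = 3.01 kcal/mol; chair II (fluoro equatorial, phenyl equatorial): E = 0.00 kcal/mol.
ΔG = 3.01 kcal/mol between the two chairs.
K = exp(ΔG/RT) with R = 1.987×10⁻³ kcal mol⁻¹ K⁻¹ and T = 304 K gives K ≈ 146.
Fraction in the lower-energy chair = K/(K+1) = 99.3%.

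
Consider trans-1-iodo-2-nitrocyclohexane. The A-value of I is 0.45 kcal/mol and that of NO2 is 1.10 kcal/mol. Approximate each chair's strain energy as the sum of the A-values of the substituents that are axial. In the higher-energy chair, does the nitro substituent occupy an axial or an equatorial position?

C1 and C2 have opposite parity, so for the trans isomer the two substituents are e,e in one chair and a,a in the other.
Chair I (iodo axial, nitro axial): E = 1.55 kcal/mol.
Chair II (iodo equatorial, nitro equatorial): E = 0.00 kcal/mol.
Chair I is the less stable (higher-energy) conformer, and in that chair the nitro group is axial.

axial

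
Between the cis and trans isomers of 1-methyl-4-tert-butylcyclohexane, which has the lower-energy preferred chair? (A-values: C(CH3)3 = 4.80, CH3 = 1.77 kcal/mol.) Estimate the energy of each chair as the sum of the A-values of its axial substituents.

trans

At 1,4 positions (parity opposite): cis → (a,e or e,a); trans → (e,e or a,a).
Best chair for cis: E = 1.77 kcal/mol; best chair for trans: E = 0.00 kcal/mol.
The trans isomer is lower by 1.77 kcal/mol.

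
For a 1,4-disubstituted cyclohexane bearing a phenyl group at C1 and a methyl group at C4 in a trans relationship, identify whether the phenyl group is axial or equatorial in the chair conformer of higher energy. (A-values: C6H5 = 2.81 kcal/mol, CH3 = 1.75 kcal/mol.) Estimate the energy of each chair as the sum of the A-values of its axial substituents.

C1 and C4 have opposite parity, so for the trans isomer the two substituents are e,e in one chair and a,a in the other.
Chair I (phenyl axial, methyl axial): E = 4.56 kcal/mol.
Chair II (phenyl equatorial, methyl equatorial): E = 0.00 kcal/mol.
Chair I is the less stable (higher-energy) conformer, and in that chair the phenyl group is axial.

axial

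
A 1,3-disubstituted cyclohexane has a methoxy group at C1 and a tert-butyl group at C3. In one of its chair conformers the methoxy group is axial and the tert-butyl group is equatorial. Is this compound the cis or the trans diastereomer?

C1 and C3 have the same parity, so their axial bonds point in the same direction.
With same-parity carbons, two substituents on the same face are both axial or both equatorial; opposite faces give one of each.
Here the groups are axial/equatorial → opposite face → trans.

trans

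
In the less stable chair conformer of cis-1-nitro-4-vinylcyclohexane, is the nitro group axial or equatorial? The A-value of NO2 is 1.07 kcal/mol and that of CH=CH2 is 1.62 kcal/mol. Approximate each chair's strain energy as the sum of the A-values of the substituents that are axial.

equatorial

C1 and C4 have opposite parity, so for the cis isomer the two substituents are one axial and one equatorial in each chair.
Chair I (nitro axial, vinyl equatorial): E = 1.07 kcal/mol.
Chair II (nitro equatorial, vinyl axial): E = 1.62 kcal/mol.
Chair II is the less stable (higher-energy) conformer, and in that chair the nitro group is equatorial.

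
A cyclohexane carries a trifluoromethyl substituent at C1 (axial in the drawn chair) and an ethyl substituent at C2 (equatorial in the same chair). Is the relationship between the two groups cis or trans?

C1 and C2 have opposite parity, so their axial bonds point in opposite directions.
With opposite-parity carbons, two substituents on the same face are one axial and one equatorial; opposite faces give both axial or both equatorial.
Here the groups are axial/equatorial → same face → cis.

cis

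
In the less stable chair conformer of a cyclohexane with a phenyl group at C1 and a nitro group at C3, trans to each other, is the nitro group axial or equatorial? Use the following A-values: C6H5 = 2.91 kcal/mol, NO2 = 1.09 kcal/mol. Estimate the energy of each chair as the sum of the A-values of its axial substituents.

C1 and C3 have the same parity, so for the trans isomer the two substituents are one axial and one equatorial in each chair.
Chair I (phenyl axial, nitro equatorial): E = 2.91 kcal/mol.
Chair II (phenyl equatorial, nitro axial): E = 1.09 kcal/mol.
Chair I is the less stable (higher-energy) conformer, and in that chair the nitro group is equatorial.

equatorial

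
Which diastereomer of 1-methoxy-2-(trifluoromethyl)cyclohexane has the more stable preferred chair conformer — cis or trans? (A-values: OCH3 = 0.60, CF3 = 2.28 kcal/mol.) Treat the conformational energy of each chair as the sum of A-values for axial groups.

At 1,2 positions (parity opposite): cis → (a,e or e,a); trans → (e,e or a,a).
Best chair for cis: E = 0.60 kcal/mol; best chair for trans: E = 0.00 kcal/mol.
The trans isomer is lower by 0.60 kcal/mol.

trans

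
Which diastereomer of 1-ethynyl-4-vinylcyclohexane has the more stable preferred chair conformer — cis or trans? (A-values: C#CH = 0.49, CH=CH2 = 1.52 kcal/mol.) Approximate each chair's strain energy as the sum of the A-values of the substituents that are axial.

At 1,4 positions (parity opposite): cis → (a,e or e,a); trans → (e,e or a,a).
Best chair for cis: E = 0.49 kcal/mol; best chair for trans: E = 0.00 kcal/mol.
The trans isomer is lower by 0.49 kcal/mol.

trans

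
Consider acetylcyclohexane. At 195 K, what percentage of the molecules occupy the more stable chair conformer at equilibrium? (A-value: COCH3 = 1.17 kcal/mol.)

95.3%

One chair has the acetyl group axial (E = 1.17 kcal/mol) and the other has it equatorial (E = 0).
ΔG = 1.17 kcal/mol between the two chairs.
K = exp(ΔG/RT) with R = 1.987×10⁻³ kcal mol⁻¹ K⁻¹ and T = 195 K gives K ≈ 20.5.
Fraction in the lower-energy chair = K/(K+1) = 95.3%.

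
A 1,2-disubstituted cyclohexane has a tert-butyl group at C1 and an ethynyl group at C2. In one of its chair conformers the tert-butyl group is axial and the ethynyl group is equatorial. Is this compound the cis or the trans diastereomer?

cis

C1 and C2 have opposite parity, so their axial bonds point in opposite directions.
With opposite-parity carbons, two substituents on the same face are one axial and one equatorial; opposite faces give both axial or both equatorial.
Here the groups are axial/equatorial → same face → cis.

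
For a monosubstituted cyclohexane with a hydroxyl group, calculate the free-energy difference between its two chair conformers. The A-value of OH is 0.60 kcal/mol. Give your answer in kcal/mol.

A monosubstituted cyclohexane has one chair with the hydroxyl group axial (E = A = 0.60 kcal/mol) and one with it equatorial (E = 0).
ΔE = 0.60 − 0 = 0.60 kcal/mol.

0.60 kcal/mol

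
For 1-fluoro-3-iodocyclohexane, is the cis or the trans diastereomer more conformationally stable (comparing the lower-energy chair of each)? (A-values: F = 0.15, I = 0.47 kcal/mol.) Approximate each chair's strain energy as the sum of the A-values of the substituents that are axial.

cis

At 1,3 positions (parity same): cis → (e,e or a,a); trans → (a,e or e,a).
Best chair for cis: E = 0.00 kcal/mol; best chair for trans: E = 0.15 kcal/mol.
The cis isomer is lower by 0.15 kcal/mol.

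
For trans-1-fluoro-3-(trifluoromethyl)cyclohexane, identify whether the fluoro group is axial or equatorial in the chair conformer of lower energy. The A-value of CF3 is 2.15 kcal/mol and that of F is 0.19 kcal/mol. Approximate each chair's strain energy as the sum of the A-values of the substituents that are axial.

axial

C1 and C3 have the same parity, so for the trans isomer the two substituents are one axial and one equatorial in each chair.
Chair I (trifluoromethyl axial, fluoro equatorial): E = 2.15 kcal/mol.
Chair II (trifluoromethyl equatorial, fluoro axial): E = 0.19 kcal/mol.
Chair II is the more stable (lower-energy) conformer, and in that chair the fluoro group is axial.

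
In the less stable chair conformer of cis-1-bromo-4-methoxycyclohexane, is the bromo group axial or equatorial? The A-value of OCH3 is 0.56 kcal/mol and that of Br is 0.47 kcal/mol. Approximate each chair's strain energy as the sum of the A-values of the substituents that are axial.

equatorial

C1 and C4 have opposite parity, so for the cis isomer the two substituents are one axial and one equatorial in each chair.
Chair I (methoxy axial, bromo equatorial): E = 0.56 kcal/mol.
Chair II (methoxy equatorial, bromo axial): E = 0.47 kcal/mol.
Chair I is the less stable (higher-energy) conformer, and in that chair the bromo group is equatorial.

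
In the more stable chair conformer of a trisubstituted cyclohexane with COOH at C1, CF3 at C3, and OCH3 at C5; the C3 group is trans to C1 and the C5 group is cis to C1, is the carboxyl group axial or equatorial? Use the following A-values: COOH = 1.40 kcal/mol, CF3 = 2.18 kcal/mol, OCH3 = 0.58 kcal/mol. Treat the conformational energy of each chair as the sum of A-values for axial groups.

axial

Chair I (carboxyl axial, trifluoromethyl equatorial, methoxy axial): E = 1.98 kcal/mol.
Chair II (carboxyl equatorial, trifluoromethyl axial, methoxy equatorial): E = 2.18 kcal/mol.
Chair I is the more stable (lower-energy) conformer, and in that chair the carboxyl group is axial.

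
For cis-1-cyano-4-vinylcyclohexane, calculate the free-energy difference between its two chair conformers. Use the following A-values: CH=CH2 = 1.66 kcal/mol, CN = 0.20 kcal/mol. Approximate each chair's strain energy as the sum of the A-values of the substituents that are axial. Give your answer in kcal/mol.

1.46 kcal/mol

C1 and C4 have opposite parity, so for the cis isomer the two substituents are one axial and one equatorial in each chair.
Chair I (vinyl axial, cyano equatorial): E = 1.66 kcal/mol.
Chair II (vinyl equatorial, cyano axial): E = 0.20 kcal/mol.
ΔE = 1.66 − 0.20 = 1.46 kcal/mol; chair II is more stable.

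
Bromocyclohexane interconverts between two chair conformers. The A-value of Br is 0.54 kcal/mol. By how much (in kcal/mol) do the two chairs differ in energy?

0.54 kcal/mol

A monosubstituted cyclohexane has one chair with the bromo group axial (E = A = 0.54 kcal/mol) and one with it equatorial (E = 0).
ΔE = 0.54 − 0 = 0.54 kcal/mol.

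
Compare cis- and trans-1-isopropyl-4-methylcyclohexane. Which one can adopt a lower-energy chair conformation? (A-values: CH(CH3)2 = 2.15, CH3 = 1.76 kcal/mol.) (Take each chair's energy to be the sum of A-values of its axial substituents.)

trans

At 1,4 positions (parity opposite): cis → (a,e or e,a); trans → (e,e or a,a).
Best chair for cis: E = 1.76 kcal/mol; best chair for trans: E = 0.00 kcal/mol.
The trans isomer is lower by 1.76 kcal/mol.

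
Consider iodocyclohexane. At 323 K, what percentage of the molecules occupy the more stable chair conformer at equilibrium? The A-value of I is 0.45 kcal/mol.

One chair has the iodo group axial (E = 0.45 kcal/mol) and the other has it equatorial (E = 0).
ΔG = 0.45 kcal/mol between the two chairs.
K = exp(ΔG/RT) with R = 1.987×10⁻³ kcal mol⁻¹ K⁻¹ and T = 323 K gives K ≈ 2.02.
Fraction in the lower-energy chair = K/(K+1) = 66.8%.

66.8%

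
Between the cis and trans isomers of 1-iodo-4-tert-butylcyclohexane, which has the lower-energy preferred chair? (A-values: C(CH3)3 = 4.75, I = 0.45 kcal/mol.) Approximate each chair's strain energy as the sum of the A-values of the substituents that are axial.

At 1,4 positions (parity opposite): cis → (a,e or e,a); trans → (e,e or a,a).
Best chair for cis: E = 0.45 kcal/mol; best chair for trans: E = 0.00 kcal/mol.
The trans isomer is lower by 0.45 kcal/mol.

trans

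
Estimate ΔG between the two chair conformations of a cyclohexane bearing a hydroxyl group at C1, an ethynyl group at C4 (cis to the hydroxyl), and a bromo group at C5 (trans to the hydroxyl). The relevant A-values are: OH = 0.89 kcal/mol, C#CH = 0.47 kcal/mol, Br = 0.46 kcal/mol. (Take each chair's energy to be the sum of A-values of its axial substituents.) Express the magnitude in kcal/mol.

Chair I (hydroxyl axial, ethynyl equatorial, bromo equatorial): E = 0.89 kcal/mol.
Chair II (hydroxyl equatorial, ethynyl axial, bromo axial): E = 0.93 kcal/mol.
ΔE = 0.93 − 0.89 = 0.04 kcal/mol; chair I is more stable.

0.04 kcal/mol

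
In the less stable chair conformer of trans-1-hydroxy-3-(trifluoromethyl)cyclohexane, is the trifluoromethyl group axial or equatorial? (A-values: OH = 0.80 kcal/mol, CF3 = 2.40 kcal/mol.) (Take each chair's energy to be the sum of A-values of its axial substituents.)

axial

C1 and C3 have the same parity, so for the trans isomer the two substituents are one axial and one equatorial in each chair.
Chair I (hydroxyl axial, trifluoromethyl equatorial): E = 0.80 kcal/mol.
Chair II (hydroxyl equatorial, trifluoromethyl axial): E = 2.40 kcal/mol.
Chair II is the less stable (higher-energy) conformer, and in that chair the trifluoromethyl group is axial.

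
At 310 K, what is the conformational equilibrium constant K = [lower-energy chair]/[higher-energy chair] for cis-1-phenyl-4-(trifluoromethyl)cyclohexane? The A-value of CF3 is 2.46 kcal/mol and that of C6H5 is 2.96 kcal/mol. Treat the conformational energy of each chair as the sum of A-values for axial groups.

C1 and C4 have opposite parity, so for the cis isomer the two substituents are one axial and one equatorial in each chair.
Chair I (trifluoromethyl axial, phenyl equatorial): E = 2.46 kcal/mol; chair II (trifluoromethyl equatorial, phenyl axial): E = 2.96 kcal/mol.
ΔG = 0.50 kcal/mol between the two chairs.
K = exp(ΔG/RT) with R = 1.987×10⁻³ kcal mol⁻¹ K⁻¹ and T = 310 K gives K ≈ 2.25.

K ≈ 2.25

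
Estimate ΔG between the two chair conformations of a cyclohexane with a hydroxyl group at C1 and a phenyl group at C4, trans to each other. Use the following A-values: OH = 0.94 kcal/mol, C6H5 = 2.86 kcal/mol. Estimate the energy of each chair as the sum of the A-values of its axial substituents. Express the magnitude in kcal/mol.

3.80 kcal/mol

C1 and C4 have opposite parity, so for the trans isomer the two substituents are e,e in one chair and a,a in the other.
Chair I (hydroxyl axial, phenyl axial): E = 3.80 kcal/mol.
Chair II (hydroxyl equatorial, phenyl equatorial): E = 0.00 kcal/mol.
ΔE = 3.80 − 0.00 = 3.80 kcal/mol; chair II is more stable.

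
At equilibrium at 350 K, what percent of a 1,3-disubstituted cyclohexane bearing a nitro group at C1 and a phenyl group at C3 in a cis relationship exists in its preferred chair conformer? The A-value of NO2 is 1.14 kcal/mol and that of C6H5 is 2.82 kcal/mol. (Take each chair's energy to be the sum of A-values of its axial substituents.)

C1 and C3 have the same parity, so for the cis isomer the two substituents are e,e in one chair and a,a in the other.
Chair I (nitro axial, phenyl axial): E = 3.96 kcal/mol; chair II (nitro equatorial, phenyl equatorial): E = 0.00 kcal/mol.
ΔG = 3.96 kcal/mol between the two chairs.
K = exp(ΔG/RT) with R = 1.987×10⁻³ kcal mol⁻¹ K⁻¹ and T = 350 K gives K ≈ 297.
Fraction in the lower-energy chair = K/(K+1) = 99.7%.

99.7%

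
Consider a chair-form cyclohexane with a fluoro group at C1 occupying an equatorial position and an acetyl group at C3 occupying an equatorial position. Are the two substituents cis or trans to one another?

C1 and C3 have the same parity, so their axial bonds point in the same direction.
With same-parity carbons, two substituents on the same face are both axial or both equatorial; opposite faces give one of each.
Here the groups are equatorial/equatorial → same face → cis.

cis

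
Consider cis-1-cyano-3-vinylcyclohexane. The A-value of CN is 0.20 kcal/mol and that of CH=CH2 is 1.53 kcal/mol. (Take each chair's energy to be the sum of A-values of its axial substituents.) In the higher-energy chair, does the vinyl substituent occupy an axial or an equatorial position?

axial

C1 and C3 have the same parity, so for the cis isomer the two substituents are e,e in one chair and a,a in the other.
Chair I (cyano axial, vinyl axial): E = 1.73 kcal/mol.
Chair II (cyano equatorial, vinyl equatorial): E = 0.00 kcal/mol.
Chair I is the less stable (higher-energy) conformer, and in that chair the vinyl group is axial.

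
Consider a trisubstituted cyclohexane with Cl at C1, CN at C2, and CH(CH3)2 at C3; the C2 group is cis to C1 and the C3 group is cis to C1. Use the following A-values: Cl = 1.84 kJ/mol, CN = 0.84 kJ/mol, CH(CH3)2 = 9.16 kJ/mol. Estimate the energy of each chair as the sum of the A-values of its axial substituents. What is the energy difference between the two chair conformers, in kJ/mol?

Chair I (chloro axial, cyano equatorial, isopropyl axial): E = 11.00 kJ/mol.
Chair II (chloro equatorial, cyano axial, isopropyl equatorial): E = 0.84 kJ/mol.
ΔE = 11.00 − 0.84 = 10.16 kJ/mol; chair II is more stable.

10.16 kJ/mol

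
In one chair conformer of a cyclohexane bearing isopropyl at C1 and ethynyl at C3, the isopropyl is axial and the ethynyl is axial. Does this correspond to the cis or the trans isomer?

cis

C1 and C3 have the same parity, so their axial bonds point in the same direction.
With same-parity carbons, two substituents on the same face are both axial or both equatorial; opposite faces give one of each.
Here the groups are axial/axial → same face → cis.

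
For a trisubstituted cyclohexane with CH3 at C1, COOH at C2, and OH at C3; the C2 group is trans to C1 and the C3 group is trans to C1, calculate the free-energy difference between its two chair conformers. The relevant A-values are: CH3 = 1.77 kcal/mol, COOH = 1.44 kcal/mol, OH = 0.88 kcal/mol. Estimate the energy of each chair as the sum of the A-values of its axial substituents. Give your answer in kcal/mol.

Chair I (methyl axial, carboxyl axial, hydroxyl equatorial): E = 3.21 kcal/mol.
Chair II (methyl equatorial, carboxyl equatorial, hydroxyl axial): E = 0.88 kcal/mol.
ΔE = 3.21 − 0.88 = 2.33 kcal/mol; chair II is more stable.

2.33 kcal/mol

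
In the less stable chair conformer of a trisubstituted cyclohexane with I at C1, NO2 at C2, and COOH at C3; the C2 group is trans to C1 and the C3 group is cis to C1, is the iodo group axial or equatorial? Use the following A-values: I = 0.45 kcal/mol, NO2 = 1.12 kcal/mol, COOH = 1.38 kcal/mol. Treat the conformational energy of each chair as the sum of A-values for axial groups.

axial

Chair I (iodo axial, nitro axial, carboxyl axial): E = 2.95 kcal/mol.
Chair II (iodo equatorial, nitro equatorial, carboxyl equatorial): E = 0.00 kcal/mol.
Chair I is the less stable (higher-energy) conformer, and in that chair the iodo group is axial.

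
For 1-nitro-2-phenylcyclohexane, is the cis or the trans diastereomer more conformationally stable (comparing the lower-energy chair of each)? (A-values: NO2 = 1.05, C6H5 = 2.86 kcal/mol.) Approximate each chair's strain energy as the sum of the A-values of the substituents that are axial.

trans

At 1,2 positions (parity opposite): cis → (a,e or e,a); trans → (e,e or a,a).
Best chair for cis: E = 1.05 kcal/mol; best chair for trans: E = 0.00 kcal/mol.
The trans isomer is lower by 1.05 kcal/mol.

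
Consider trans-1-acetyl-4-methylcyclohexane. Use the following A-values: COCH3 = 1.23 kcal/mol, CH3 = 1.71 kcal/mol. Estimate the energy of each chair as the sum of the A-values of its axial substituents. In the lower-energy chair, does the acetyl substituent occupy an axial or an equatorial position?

equatorial

C1 and C4 have opposite parity, so for the trans isomer the two substituents are e,e in one chair and a,a in the other.
Chair I (acetyl axial, methyl axial): E = 2.94 kcal/mol.
Chair II (acetyl equatorial, methyl equatorial): E = 0.00 kcal/mol.
Chair II is the more stable (lower-energy) conformer, and in that chair the acetyl group is equatorial.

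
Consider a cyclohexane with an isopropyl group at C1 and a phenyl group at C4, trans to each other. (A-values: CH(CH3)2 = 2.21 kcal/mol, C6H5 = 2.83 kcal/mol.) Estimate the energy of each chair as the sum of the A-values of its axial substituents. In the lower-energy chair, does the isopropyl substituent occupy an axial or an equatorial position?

equatorial

C1 and C4 have opposite parity, so for the trans isomer the two substituents are e,e in one chair and a,a in the other.
Chair I (isopropyl axial, phenyl axial): E = 5.04 kcal/mol.
Chair II (isopropyl equatorial, phenyl equatorial): E = 0.00 kcal/mol.
Chair II is the more stable (lower-energy) conformer, and in that chair the isopropyl group is equatorial.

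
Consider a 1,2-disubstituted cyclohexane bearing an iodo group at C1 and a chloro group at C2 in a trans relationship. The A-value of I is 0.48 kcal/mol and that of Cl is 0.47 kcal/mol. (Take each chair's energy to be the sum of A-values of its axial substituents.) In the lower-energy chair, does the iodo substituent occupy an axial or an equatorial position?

C1 and C2 have opposite parity, so for the trans isomer the two substituents are e,e in one chair and a,a in the other.
Chair I (iodo axial, chloro axial): E = 0.95 kcal/mol.
Chair II (iodo equatorial, chloro equatorial): E = 0.00 kcal/mol.
Chair II is the more stable (lower-energy) conformer, and in that chair the iodo group is equatorial.

equatorial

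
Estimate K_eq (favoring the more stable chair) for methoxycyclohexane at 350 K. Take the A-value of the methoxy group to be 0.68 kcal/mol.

K ≈ 2.66

One chair has the methoxy group axial (E = 0.68 kcal/mol) and the other has it equatorial (E = 0).
ΔG = 0.68 kcal/mol between the two chairs.
K = exp(ΔG/RT) with R = 1.987×10⁻³ kcal mol⁻¹ K⁻¹ and T = 350 K gives K ≈ 2.66.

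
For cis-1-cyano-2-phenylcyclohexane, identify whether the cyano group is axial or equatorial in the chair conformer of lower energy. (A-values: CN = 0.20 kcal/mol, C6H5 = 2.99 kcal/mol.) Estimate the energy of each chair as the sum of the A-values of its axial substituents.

C1 and C2 have opposite parity, so for the cis isomer the two substituents are one axial and one equatorial in each chair.
Chair I (cyano axial, phenyl equatorial): E = 0.20 kcal/mol.
Chair II (cyano equatorial, phenyl axial): E = 2.99 kcal/mol.
Chair I is the more stable (lower-energy) conformer, and in that chair the cyano group is axial.

axial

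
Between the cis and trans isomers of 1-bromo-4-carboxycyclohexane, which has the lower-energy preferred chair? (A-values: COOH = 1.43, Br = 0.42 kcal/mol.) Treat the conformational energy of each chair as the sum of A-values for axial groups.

At 1,4 positions (parity opposite): cis → (a,e or e,a); trans → (e,e or a,a).
Best chair for cis: E = 0.42 kcal/mol; best chair for trans: E = 0.00 kcal/mol.
The trans isomer is lower by 0.42 kcal/mol.

trans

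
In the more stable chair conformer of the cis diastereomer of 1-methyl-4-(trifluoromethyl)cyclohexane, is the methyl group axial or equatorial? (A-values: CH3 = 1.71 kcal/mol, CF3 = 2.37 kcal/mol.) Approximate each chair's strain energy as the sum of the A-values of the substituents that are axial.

C1 and C4 have opposite parity, so for the cis isomer the two substituents are one axial and one equatorial in each chair.
Chair I (methyl axial, trifluoromethyl equatorial): E = 1.71 kcal/mol.
Chair II (methyl equatorial, trifluoromethyl axial): E = 2.37 kcal/mol.
Chair I is the more stable (lower-energy) conformer, and in that chair the methyl group is axial.

axial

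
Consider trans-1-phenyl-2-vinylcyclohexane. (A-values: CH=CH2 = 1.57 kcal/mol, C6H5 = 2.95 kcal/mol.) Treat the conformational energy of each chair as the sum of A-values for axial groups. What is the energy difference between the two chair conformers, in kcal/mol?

4.52 kcal/mol

C1 and C2 have opposite parity, so for the trans isomer the two substituents are e,e in one chair and a,a in the other.
Chair I (vinyl axial, phenyl axial): E = 4.52 kcal/mol.
Chair II (vinyl equatorial, phenyl equatorial): E = 0.00 kcal/mol.
ΔE = 4.52 − 0.00 = 4.52 kcal/mol; chair II is more stable.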